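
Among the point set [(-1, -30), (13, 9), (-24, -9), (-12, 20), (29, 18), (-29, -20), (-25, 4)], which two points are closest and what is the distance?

Computing all pairwise distances among 7 points:

d((-1, -30), (13, 9)) = 41.4367
d((-1, -30), (-24, -9)) = 31.1448
d((-1, -30), (-12, 20)) = 51.1957
d((-1, -30), (29, 18)) = 56.6039
d((-1, -30), (-29, -20)) = 29.7321
d((-1, -30), (-25, 4)) = 41.6173
d((13, 9), (-24, -9)) = 41.1461
d((13, 9), (-12, 20)) = 27.313
d((13, 9), (29, 18)) = 18.3576
d((13, 9), (-29, -20)) = 51.0392
d((13, 9), (-25, 4)) = 38.3275
d((-24, -9), (-12, 20)) = 31.3847
d((-24, -9), (29, 18)) = 59.4811
d((-24, -9), (-29, -20)) = 12.083 <-- minimum
d((-24, -9), (-25, 4)) = 13.0384
d((-12, 20), (29, 18)) = 41.0488
d((-12, 20), (-29, -20)) = 43.4626
d((-12, 20), (-25, 4)) = 20.6155
d((29, 18), (-29, -20)) = 69.3397
d((29, 18), (-25, 4)) = 55.7853
d((-29, -20), (-25, 4)) = 24.3311

Closest pair: (-24, -9) and (-29, -20) with distance 12.083

The closest pair is (-24, -9) and (-29, -20) with Euclidean distance 12.083. For 7 points, brute-force pairwise comparison is shown above. For large n, the divide-and-conquer algorithm (sort by x, recurse on halves, check the dividing strip) achieves O(n log n).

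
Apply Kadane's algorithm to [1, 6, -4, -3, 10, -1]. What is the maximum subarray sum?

Using Kadane's algorithm on [1, 6, -4, -3, 10, -1]:

Scanning through the array:
Position 1 (value 6): max_ending_here = 7, max_so_far = 7
Position 2 (value -4): max_ending_here = 3, max_so_far = 7
Position 3 (value -3): max_ending_here = 0, max_so_far = 7
Position 4 (value 10): max_ending_here = 10, max_so_far = 10
Position 5 (value -1): max_ending_here = 9, max_so_far = 10

Maximum subarray: [1, 6, -4, -3, 10]
Maximum sum: 10

The maximum subarray is [1, 6, -4, -3, 10] with sum 10. This subarray runs from index 0 to index 4.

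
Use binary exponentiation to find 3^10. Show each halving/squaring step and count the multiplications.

Computing 3^10 by squaring (build up from 3^1; each line after the first costs one multiplication):

3^1 = 3
3^2 = (3^1)^2 = 3^2 = 9
3^4 = (3^2)^2 = 9^2 = 81
3^5 = 3 * 3^4 = 3 * 81 = 243
3^10 = (3^5)^2 = 243^2 = 59049

Result: 59049
Multiplications needed: 4 (4 lines after 3^1)

3^10 = 59049. Using exponentiation by squaring, this requires 4 multiplications. The key idea: if the exponent is even, square the half-power; if odd, multiply by the base once.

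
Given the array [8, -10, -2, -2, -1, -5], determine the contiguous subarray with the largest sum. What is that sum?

Using Kadane's algorithm on [8, -10, -2, -2, -1, -5]:

Scanning through the array:
Position 1 (value -10): max_ending_here = -2, max_so_far = 8
Position 2 (value -2): max_ending_here = -2, max_so_far = 8
Position 3 (value -2): max_ending_here = -2, max_so_far = 8
Position 4 (value -1): max_ending_here = -1, max_so_far = 8
Position 5 (value -5): max_ending_here = -5, max_so_far = 8

Maximum subarray: [8]
Maximum sum: 8

The maximum subarray is [8] with sum 8. This subarray runs from index 0 to index 0.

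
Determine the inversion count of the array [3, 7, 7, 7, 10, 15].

Finding inversions in [3, 7, 7, 7, 10, 15]:


Total inversions: 0

The array has 0 inversions. It is already sorted.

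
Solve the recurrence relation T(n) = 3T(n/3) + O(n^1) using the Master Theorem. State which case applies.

Master Theorem for T(n) = 3T(n/3) + O(n^1):

a = 3, b = 3, c = 1
log_b(a) = log_3(3) = 1.0000

Case 2: c = 1 = log_3(3) = 1.0000
T(n) = O(n^1 log n) = O(n log n)

For T(n) = 3T(n/3) + O(n^1): log_3(3) = 1.0000. This is Case 2 of the Master Theorem (c = log_b(a), equal work at all levels), giving O(n log n).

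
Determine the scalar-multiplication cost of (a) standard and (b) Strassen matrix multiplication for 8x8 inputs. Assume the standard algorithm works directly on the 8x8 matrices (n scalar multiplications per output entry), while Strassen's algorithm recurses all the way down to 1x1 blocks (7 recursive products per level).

Matrix multiplication for 8x8 matrices:

Standard algorithm: 8^3 = 512 multiplications
Strassen's algorithm: 7^(log2(8)) = 7^3 = 343 multiplications
Savings: 512 - 343 = 169 multiplications

Standard: 512 multiplications (8^3). Strassen: 343 multiplications (7^3). Strassen reduces 8 recursive multiplications to 7 at each level.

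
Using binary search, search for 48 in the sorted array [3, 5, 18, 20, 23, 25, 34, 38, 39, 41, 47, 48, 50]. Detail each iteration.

Binary search for 48 in [3, 5, 18, 20, 23, 25, 34, 38, 39, 41, 47, 48, 50]:

lo=0, hi=12, mid=6, arr[mid]=34 -> 34 < 48, search right half
lo=7, hi=12, mid=9, arr[mid]=41 -> 41 < 48, search right half
lo=10, hi=12, mid=11, arr[mid]=48 -> Found target at index 11!

Binary search finds 48 at index 11 after 3 comparisons. The search repeatedly halves the search space by comparing with the middle element.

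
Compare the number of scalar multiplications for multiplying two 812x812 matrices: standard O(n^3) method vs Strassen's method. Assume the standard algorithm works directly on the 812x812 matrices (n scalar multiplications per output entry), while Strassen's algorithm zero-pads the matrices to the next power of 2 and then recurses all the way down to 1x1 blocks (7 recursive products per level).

Matrix multiplication for 812x812 matrices:

Strassen's algorithm requires power-of-2 dimensions. Pad 812x812 to 1024x1024 (next power of 2).

Standard algorithm: 812^3 = 535387328 multiplications
Strassen's algorithm: 7^(log2(1024)) = 7^10 = 282475249 multiplications
Savings: 535387328 - 282475249 = 252912079 multiplications

Standard: 535387328 multiplications (812^3). Strassen: 282475249 multiplications (7^10, after padding to 1024x1024). Strassen reduces 8 recursive multiplications to 7 at each level.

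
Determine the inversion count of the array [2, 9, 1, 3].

Finding inversions in [2, 9, 1, 3]:

(0, 2): arr[0]=2 > arr[2]=1
(1, 2): arr[1]=9 > arr[2]=1
(1, 3): arr[1]=9 > arr[3]=3

Total inversions: 3

The array has 3 inversion(s): (0,2), (1,2), (1,3). Each pair (i,j) satisfies i < j and arr[i] > arr[j].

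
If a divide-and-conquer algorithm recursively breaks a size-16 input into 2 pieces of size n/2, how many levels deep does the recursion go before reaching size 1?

For divide and conquer with division factor 2:

Problem sizes at each level:
Level 0: 16
Level 1: 8
Level 2: 4
Level 3: 2
Level 4: 1

The root is level 0 and the size-1 base case is level 4 (the tree spans levels 0 through 4, i.e. 5 levels counting the root), so the depth is the number of divisions: log_2(16) = 4

The recursion tree depth is log_2(16) = 4. At each level, the problem size is divided by 2, so it takes 4 divisions to reduce to a base case of size 1. The algorithm makes 2 recursive calls at each level.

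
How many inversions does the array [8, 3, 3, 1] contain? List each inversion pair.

Finding inversions in [8, 3, 3, 1]:

(0, 1): arr[0]=8 > arr[1]=3
(0, 2): arr[0]=8 > arr[2]=3
(0, 3): arr[0]=8 > arr[3]=1
(1, 3): arr[1]=3 > arr[3]=1
(2, 3): arr[2]=3 > arr[3]=1

Total inversions: 5

The array has 5 inversion(s): (0,1), (0,2), (0,3), (1,3), (2,3). Each pair (i,j) satisfies i < j and arr[i] > arr[j].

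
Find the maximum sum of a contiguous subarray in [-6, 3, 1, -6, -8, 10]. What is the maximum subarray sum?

Using Kadane's algorithm on [-6, 3, 1, -6, -8, 10]:

Scanning through the array:
Position 1 (value 3): max_ending_here = 3, max_so_far = 3
Position 2 (value 1): max_ending_here = 4, max_so_far = 4
Position 3 (value -6): max_ending_here = -2, max_so_far = 4
Position 4 (value -8): max_ending_here = -8, max_so_far = 4
Position 5 (value 10): max_ending_here = 10, max_so_far = 10

Maximum subarray: [10]
Maximum sum: 10

The maximum subarray is [10] with sum 10. This subarray runs from index 5 to index 5.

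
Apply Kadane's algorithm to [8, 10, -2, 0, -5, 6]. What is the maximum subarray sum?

Using Kadane's algorithm on [8, 10, -2, 0, -5, 6]:

Scanning through the array:
Position 1 (value 10): max_ending_here = 18, max_so_far = 18
Position 2 (value -2): max_ending_here = 16, max_so_far = 18
Position 3 (value 0): max_ending_here = 16, max_so_far = 18
Position 4 (value -5): max_ending_here = 11, max_so_far = 18
Position 5 (value 6): max_ending_here = 17, max_so_far = 18

Maximum subarray: [8, 10]
Maximum sum: 18

The maximum subarray is [8, 10] with sum 18. This subarray runs from index 0 to index 1.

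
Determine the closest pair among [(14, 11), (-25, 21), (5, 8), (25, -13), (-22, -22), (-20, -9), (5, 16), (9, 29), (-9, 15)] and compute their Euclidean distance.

Computing all pairwise distances among 9 points:

d((14, 11), (-25, 21)) = 40.2616
d((14, 11), (5, 8)) = 9.4868
d((14, 11), (25, -13)) = 26.4008
d((14, 11), (-22, -22)) = 48.8365
d((14, 11), (-20, -9)) = 39.4462
d((14, 11), (5, 16)) = 10.2956
d((14, 11), (9, 29)) = 18.6815
d((14, 11), (-9, 15)) = 23.3452
d((-25, 21), (5, 8)) = 32.6956
d((-25, 21), (25, -13)) = 60.4649
d((-25, 21), (-22, -22)) = 43.1045
d((-25, 21), (-20, -9)) = 30.4138
d((-25, 21), (5, 16)) = 30.4138
d((-25, 21), (9, 29)) = 34.9285
d((-25, 21), (-9, 15)) = 17.088
d((5, 8), (25, -13)) = 29.0
d((5, 8), (-22, -22)) = 40.3609
d((5, 8), (-20, -9)) = 30.2324
d((5, 8), (5, 16)) = 8.0 <-- minimum
d((5, 8), (9, 29)) = 21.3776
d((5, 8), (-9, 15)) = 15.6525
d((25, -13), (-22, -22)) = 47.8539
d((25, -13), (-20, -9)) = 45.1774
d((25, -13), (5, 16)) = 35.2278
d((25, -13), (9, 29)) = 44.9444
d((25, -13), (-9, 15)) = 44.0454
d((-22, -22), (-20, -9)) = 13.1529
d((-22, -22), (5, 16)) = 46.6154
d((-22, -22), (9, 29)) = 59.6825
d((-22, -22), (-9, 15)) = 39.2173
d((-20, -9), (5, 16)) = 35.3553
d((-20, -9), (9, 29)) = 47.8017
d((-20, -9), (-9, 15)) = 26.4008
d((5, 16), (9, 29)) = 13.6015
d((5, 16), (-9, 15)) = 14.0357
d((9, 29), (-9, 15)) = 22.8035

Closest pair: (5, 8) and (5, 16) with distance 8.0

The closest pair is (5, 8) and (5, 16) with Euclidean distance 8.0. For 9 points, brute-force pairwise comparison is shown above. For large n, the divide-and-conquer algorithm (sort by x, recurse on halves, check the dividing strip) achieves O(n log n).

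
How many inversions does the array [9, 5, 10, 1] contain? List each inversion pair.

Finding inversions in [9, 5, 10, 1]:

(0, 1): arr[0]=9 > arr[1]=5
(0, 3): arr[0]=9 > arr[3]=1
(1, 3): arr[1]=5 > arr[3]=1
(2, 3): arr[2]=10 > arr[3]=1

Total inversions: 4

The array has 4 inversion(s): (0,1), (0,3), (1,3), (2,3). Each pair (i,j) satisfies i < j and arr[i] > arr[j].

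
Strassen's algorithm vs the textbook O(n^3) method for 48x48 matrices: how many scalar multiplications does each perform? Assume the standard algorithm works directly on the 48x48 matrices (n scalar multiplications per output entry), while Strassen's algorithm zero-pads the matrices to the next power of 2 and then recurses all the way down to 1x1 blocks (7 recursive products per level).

Matrix multiplication for 48x48 matrices:

Strassen's algorithm requires power-of-2 dimensions. Pad 48x48 to 64x64 (next power of 2).

Standard algorithm: 48^3 = 110592 multiplications
Strassen's algorithm: 7^(log2(64)) = 7^6 = 117649 multiplications
Difference: 110592 - 117649 = -7057 (Strassen uses MORE here due to padding overhead — for small or just-over-power-of-2 n, padding can outweigh the per-level savings)

Standard: 110592 multiplications (48^3). Strassen: 117649 multiplications (7^6, after padding to 64x64). Strassen reduces 8 recursive multiplications to 7 at each level.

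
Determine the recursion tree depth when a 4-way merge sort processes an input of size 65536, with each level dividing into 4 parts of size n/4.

For divide and conquer with division factor 4:

Problem sizes at each level:
Level 0: 65536
Level 1: 16384
Level 2: 4096
Level 3: 1024
Level 4: 256
Level 5: 64
Level 6: 16
Level 7: 4
Level 8: 1

The root is level 0 and the size-1 base case is level 8 (the tree spans levels 0 through 8, i.e. 9 levels counting the root), so the depth is the number of divisions: log_4(65536) = 8

The recursion tree depth is log_4(65536) = 8. At each level, the problem size is divided by 4, so it takes 8 divisions to reduce to a base case of size 1. The algorithm makes 4 recursive calls at each level.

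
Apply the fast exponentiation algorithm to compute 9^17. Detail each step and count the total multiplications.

Computing 9^17 by squaring (build up from 9^1; each line after the first costs one multiplication):

9^1 = 9
9^2 = (9^1)^2 = 9^2 = 81
9^4 = (9^2)^2 = 81^2 = 6561
9^8 = (9^4)^2 = 6561^2 = 43046721
9^16 = (9^8)^2 = 43046721^2 = 1853020188851841
9^17 = 9 * 9^16 = 9 * 1853020188851841 = 16677181699666569

Result: 16677181699666569
Multiplications needed: 5 (5 lines after 9^1)

9^17 = 16677181699666569. Using exponentiation by squaring, this requires 5 multiplications. The key idea: if the exponent is even, square the half-power; if odd, multiply by the base once.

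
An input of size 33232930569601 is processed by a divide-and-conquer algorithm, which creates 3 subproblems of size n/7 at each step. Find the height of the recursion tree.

For divide and conquer with division factor 7:

Problem sizes at each level:
Level 0: 33232930569601
Level 1: 4747561509943
Level 2: 678223072849
Level 3: 96889010407
Level 4: 13841287201
Level 5: 1977326743
Level 6: 282475249
Level 7: 40353607
Level 8: 5764801
Level 9: 823543
Level 10: 117649
Level 11: 16807
Level 12: 2401
Level 13: 343
Level 14: 49
Level 15: 7
Level 16: 1

The root is level 0 and the size-1 base case is level 16 (the tree spans levels 0 through 16, i.e. 17 levels counting the root), so the depth is the number of divisions: log_7(33232930569601) = 16

The recursion tree depth is log_7(33232930569601) = 16. At each level, the problem size is divided by 7, so it takes 16 divisions to reduce to a base case of size 1. The algorithm makes 3 recursive calls at each level.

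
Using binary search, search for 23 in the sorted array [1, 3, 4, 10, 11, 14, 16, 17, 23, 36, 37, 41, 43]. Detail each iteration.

Binary search for 23 in [1, 3, 4, 10, 11, 14, 16, 17, 23, 36, 37, 41, 43]:

lo=0, hi=12, mid=6, arr[mid]=16 -> 16 < 23, search right half
lo=7, hi=12, mid=9, arr[mid]=36 -> 36 > 23, search left half
lo=7, hi=8, mid=7, arr[mid]=17 -> 17 < 23, search right half
lo=8, hi=8, mid=8, arr[mid]=23 -> Found target at index 8!

Binary search finds 23 at index 8 after 4 comparisons. The search repeatedly halves the search space by comparing with the middle element.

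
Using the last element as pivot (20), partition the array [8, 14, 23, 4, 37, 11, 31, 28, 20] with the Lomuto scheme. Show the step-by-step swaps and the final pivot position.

Lomuto partition with pivot = 20:

Initial array: [8, 14, 23, 4, 37, 11, 31, 28, 20]

arr[0]=8 <= 20: swap with position 0, array becomes [8, 14, 23, 4, 37, 11, 31, 28, 20]
arr[1]=14 <= 20: swap with position 1, array becomes [8, 14, 23, 4, 37, 11, 31, 28, 20]
arr[2]=23 > 20: no swap
arr[3]=4 <= 20: swap with position 2, array becomes [8, 14, 4, 23, 37, 11, 31, 28, 20]
arr[4]=37 > 20: no swap
arr[5]=11 <= 20: swap with position 3, array becomes [8, 14, 4, 11, 37, 23, 31, 28, 20]
arr[6]=31 > 20: no swap
arr[7]=28 > 20: no swap

Place pivot at position 4: [8, 14, 4, 11, 20, 23, 31, 28, 37]
Pivot position: 4

After partitioning with pivot 20, the array becomes [8, 14, 4, 11, 20, 23, 31, 28, 37]. The pivot is placed at index 4. All elements to the left of the pivot are <= 20, and all elements to the right are > 20.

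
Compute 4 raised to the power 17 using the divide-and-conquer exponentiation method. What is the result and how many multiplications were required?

Computing 4^17 by squaring (build up from 4^1; each line after the first costs one multiplication):

4^1 = 4
4^2 = (4^1)^2 = 4^2 = 16
4^4 = (4^2)^2 = 16^2 = 256
4^8 = (4^4)^2 = 256^2 = 65536
4^16 = (4^8)^2 = 65536^2 = 4294967296
4^17 = 4 * 4^16 = 4 * 4294967296 = 17179869184

Result: 17179869184
Multiplications needed: 5 (5 lines after 4^1)

4^17 = 17179869184. Using exponentiation by squaring, this requires 5 multiplications. The key idea: if the exponent is even, square the half-power; if odd, multiply by the base once.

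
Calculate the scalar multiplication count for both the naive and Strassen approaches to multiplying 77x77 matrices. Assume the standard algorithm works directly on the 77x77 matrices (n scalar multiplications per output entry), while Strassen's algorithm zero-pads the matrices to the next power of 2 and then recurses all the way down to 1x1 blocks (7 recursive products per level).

Matrix multiplication for 77x77 matrices:

Strassen's algorithm requires power-of-2 dimensions. Pad 77x77 to 128x128 (next power of 2).

Standard algorithm: 77^3 = 456533 multiplications
Strassen's algorithm: 7^(log2(128)) = 7^7 = 823543 multiplications
Difference: 456533 - 823543 = -367010 (Strassen uses MORE here due to padding overhead — for small or just-over-power-of-2 n, padding can outweigh the per-level savings)

Standard: 456533 multiplications (77^3). Strassen: 823543 multiplications (7^7, after padding to 128x128). Strassen reduces 8 recursive multiplications to 7 at each level.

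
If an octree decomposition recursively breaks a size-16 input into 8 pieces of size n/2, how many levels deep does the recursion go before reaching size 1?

For divide and conquer with division factor 2:

Problem sizes at each level:
Level 0: 16
Level 1: 8
Level 2: 4
Level 3: 2
Level 4: 1

The root is level 0 and the size-1 base case is level 4 (the tree spans levels 0 through 4, i.e. 5 levels counting the root), so the depth is the number of divisions: log_2(16) = 4

The recursion tree depth is log_2(16) = 4. At each level, the problem size is divided by 2, so it takes 4 divisions to reduce to a base case of size 1. The algorithm makes 8 recursive calls at each level.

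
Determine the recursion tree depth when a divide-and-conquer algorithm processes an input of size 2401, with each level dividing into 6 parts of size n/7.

For divide and conquer with division factor 7:

Problem sizes at each level:
Level 0: 2401
Level 1: 343
Level 2: 49
Level 3: 7
Level 4: 1

The root is level 0 and the size-1 base case is level 4 (the tree spans levels 0 through 4, i.e. 5 levels counting the root), so the depth is the number of divisions: log_7(2401) = 4

The recursion tree depth is log_7(2401) = 4. At each level, the problem size is divided by 7, so it takes 4 divisions to reduce to a base case of size 1. The algorithm makes 6 recursive calls at each level.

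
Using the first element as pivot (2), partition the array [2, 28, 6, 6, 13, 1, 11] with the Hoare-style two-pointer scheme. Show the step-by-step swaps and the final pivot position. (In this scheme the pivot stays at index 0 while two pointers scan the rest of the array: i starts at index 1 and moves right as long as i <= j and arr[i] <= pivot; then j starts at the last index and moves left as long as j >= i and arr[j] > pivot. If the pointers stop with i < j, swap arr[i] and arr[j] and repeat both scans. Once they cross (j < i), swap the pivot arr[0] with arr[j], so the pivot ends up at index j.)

Hoare-style two-pointer partition with pivot = 2:

Initial array: [2, 28, 6, 6, 13, 1, 11]

Pointers start at i = 1, j = 6.
i stops at index 1 (arr[1]=28 > 2), j stops at index 5 (arr[5]=1 <= 2): swap arr[1] and arr[5], array becomes [2, 1, 6, 6, 13, 28, 11]
i ends at 2, j ends at 1: the pointers have crossed (j < i), so scanning stops.

Swap pivot arr[0] with arr[1] to place pivot at position 1: [1, 2, 6, 6, 13, 28, 11]
Pivot position: 1

After partitioning with pivot 2, the array becomes [1, 2, 6, 6, 13, 28, 11]. The pivot is placed at index 1. All elements to the left of the pivot are <= 2, and all elements to the right are > 2.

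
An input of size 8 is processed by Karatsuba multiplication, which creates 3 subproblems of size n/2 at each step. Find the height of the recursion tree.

For divide and conquer with division factor 2:

Problem sizes at each level:
Level 0: 8
Level 1: 4
Level 2: 2
Level 3: 1

The root is level 0 and the size-1 base case is level 3 (the tree spans levels 0 through 3, i.e. 4 levels counting the root), so the depth is the number of divisions: log_2(8) = 3

The recursion tree depth is log_2(8) = 3. At each level, the problem size is divided by 2, so it takes 3 divisions to reduce to a base case of size 1. The algorithm makes 3 recursive calls at each level.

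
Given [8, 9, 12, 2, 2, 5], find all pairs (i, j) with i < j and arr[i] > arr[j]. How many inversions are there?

Finding inversions in [8, 9, 12, 2, 2, 5]:

(0, 3): arr[0]=8 > arr[3]=2
(0, 4): arr[0]=8 > arr[4]=2
(0, 5): arr[0]=8 > arr[5]=5
(1, 3): arr[1]=9 > arr[3]=2
(1, 4): arr[1]=9 > arr[4]=2
(1, 5): arr[1]=9 > arr[5]=5
(2, 3): arr[2]=12 > arr[3]=2
(2, 4): arr[2]=12 > arr[4]=2
(2, 5): arr[2]=12 > arr[5]=5

Total inversions: 9

The array has 9 inversion(s): (0,3), (0,4), (0,5), (1,3), (1,4), (1,5), (2,3), (2,4), (2,5). Each pair (i,j) satisfies i < j and arr[i] > arr[j].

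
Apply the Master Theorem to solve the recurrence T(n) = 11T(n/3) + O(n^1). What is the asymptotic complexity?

Master Theorem for T(n) = 11T(n/3) + O(n^1):

a = 11, b = 3, c = 1
log_b(a) = log_3(11) = 2.1827

Case 1: c = 1 < log_3(11) = 2.1827
T(n) = O(n^(log_3 11))

For T(n) = 11T(n/3) + O(n^1): log_3(11) = 2.1827. This is Case 1 of the Master Theorem (c < log_b(a), work dominated by leaves), giving O(n^(log_3 11)).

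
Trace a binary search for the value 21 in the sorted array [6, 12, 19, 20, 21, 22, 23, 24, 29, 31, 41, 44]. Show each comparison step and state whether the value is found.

Binary search for 21 in [6, 12, 19, 20, 21, 22, 23, 24, 29, 31, 41, 44]:

lo=0, hi=11, mid=5, arr[mid]=22 -> 22 > 21, search left half
lo=0, hi=4, mid=2, arr[mid]=19 -> 19 < 21, search right half
lo=3, hi=4, mid=3, arr[mid]=20 -> 20 < 21, search right half
lo=4, hi=4, mid=4, arr[mid]=21 -> Found target at index 4!

Binary search finds 21 at index 4 after 4 comparisons. The search repeatedly halves the search space by comparing with the middle element.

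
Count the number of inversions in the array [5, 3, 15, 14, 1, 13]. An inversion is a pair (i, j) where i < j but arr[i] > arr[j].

Finding inversions in [5, 3, 15, 14, 1, 13]:

(0, 1): arr[0]=5 > arr[1]=3
(0, 4): arr[0]=5 > arr[4]=1
(1, 4): arr[1]=3 > arr[4]=1
(2, 3): arr[2]=15 > arr[3]=14
(2, 4): arr[2]=15 > arr[4]=1
(2, 5): arr[2]=15 > arr[5]=13
(3, 4): arr[3]=14 > arr[4]=1
(3, 5): arr[3]=14 > arr[5]=13

Total inversions: 8

The array has 8 inversion(s): (0,1), (0,4), (1,4), (2,3), (2,4), (2,5), (3,4), (3,5). Each pair (i,j) satisfies i < j and arr[i] > arr[j].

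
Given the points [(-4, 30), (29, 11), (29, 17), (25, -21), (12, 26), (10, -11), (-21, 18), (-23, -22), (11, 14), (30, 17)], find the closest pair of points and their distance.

Computing all pairwise distances among 10 points:

d((-4, 30), (29, 11)) = 38.0789
d((-4, 30), (29, 17)) = 35.4683
d((-4, 30), (25, -21)) = 58.6686
d((-4, 30), (12, 26)) = 16.4924
d((-4, 30), (10, -11)) = 43.3244
d((-4, 30), (-21, 18)) = 20.8087
d((-4, 30), (-23, -22)) = 55.3624
d((-4, 30), (11, 14)) = 21.9317
d((-4, 30), (30, 17)) = 36.4005
d((29, 11), (29, 17)) = 6.0
d((29, 11), (25, -21)) = 32.249
d((29, 11), (12, 26)) = 22.6716
d((29, 11), (10, -11)) = 29.0689
d((29, 11), (-21, 18)) = 50.4876
d((29, 11), (-23, -22)) = 61.5873
d((29, 11), (11, 14)) = 18.2483
d((29, 11), (30, 17)) = 6.0828
d((29, 17), (25, -21)) = 38.2099
d((29, 17), (12, 26)) = 19.2354
d((29, 17), (10, -11)) = 33.8378
d((29, 17), (-21, 18)) = 50.01
d((29, 17), (-23, -22)) = 65.0
d((29, 17), (11, 14)) = 18.2483
d((29, 17), (30, 17)) = 1.0 <-- minimum
d((25, -21), (12, 26)) = 48.7647
d((25, -21), (10, -11)) = 18.0278
d((25, -21), (-21, 18)) = 60.3075
d((25, -21), (-23, -22)) = 48.0104
d((25, -21), (11, 14)) = 37.6962
d((25, -21), (30, 17)) = 38.3275
d((12, 26), (10, -11)) = 37.054
d((12, 26), (-21, 18)) = 33.9559
d((12, 26), (-23, -22)) = 59.4054
d((12, 26), (11, 14)) = 12.0416
d((12, 26), (30, 17)) = 20.1246
d((10, -11), (-21, 18)) = 42.45
d((10, -11), (-23, -22)) = 34.7851
d((10, -11), (11, 14)) = 25.02
d((10, -11), (30, 17)) = 34.4093
d((-21, 18), (-23, -22)) = 40.05
d((-21, 18), (11, 14)) = 32.249
d((-21, 18), (30, 17)) = 51.0098
d((-23, -22), (11, 14)) = 49.5177
d((-23, -22), (30, 17)) = 65.8027
d((11, 14), (30, 17)) = 19.2354

Closest pair: (29, 17) and (30, 17) with distance 1.0

The closest pair is (29, 17) and (30, 17) with Euclidean distance 1.0. For 10 points, brute-force pairwise comparison is shown above. For large n, the divide-and-conquer algorithm (sort by x, recurse on halves, check the dividing strip) achieves O(n log n).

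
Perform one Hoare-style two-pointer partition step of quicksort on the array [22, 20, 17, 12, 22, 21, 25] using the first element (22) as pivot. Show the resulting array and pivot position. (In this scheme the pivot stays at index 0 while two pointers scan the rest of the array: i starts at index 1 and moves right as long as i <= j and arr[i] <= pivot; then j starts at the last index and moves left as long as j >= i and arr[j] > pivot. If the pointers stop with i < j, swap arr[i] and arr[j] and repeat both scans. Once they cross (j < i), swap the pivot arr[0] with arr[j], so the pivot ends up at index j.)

Hoare-style two-pointer partition with pivot = 22:

Initial array: [22, 20, 17, 12, 22, 21, 25]

Pointers start at i = 1, j = 6.
i ends at 6, j ends at 5: the pointers have crossed (j < i), so scanning stops.

Swap pivot arr[0] with arr[5] to place pivot at position 5: [21, 20, 17, 12, 22, 22, 25]
Pivot position: 5

After partitioning with pivot 22, the array becomes [21, 20, 17, 12, 22, 22, 25]. The pivot is placed at index 5. All elements to the left of the pivot are <= 22, and all elements to the right are > 22.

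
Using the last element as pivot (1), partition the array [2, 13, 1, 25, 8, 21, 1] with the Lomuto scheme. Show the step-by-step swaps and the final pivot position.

Lomuto partition with pivot = 1:

Initial array: [2, 13, 1, 25, 8, 21, 1]

arr[0]=2 > 1: no swap
arr[1]=13 > 1: no swap
arr[2]=1 <= 1: swap with position 0, array becomes [1, 13, 2, 25, 8, 21, 1]
arr[3]=25 > 1: no swap
arr[4]=8 > 1: no swap
arr[5]=21 > 1: no swap

Place pivot at position 1: [1, 1, 2, 25, 8, 21, 13]
Pivot position: 1

After partitioning with pivot 1, the array becomes [1, 1, 2, 25, 8, 21, 13]. The pivot is placed at index 1. All elements to the left of the pivot are <= 1, and all elements to the right are > 1.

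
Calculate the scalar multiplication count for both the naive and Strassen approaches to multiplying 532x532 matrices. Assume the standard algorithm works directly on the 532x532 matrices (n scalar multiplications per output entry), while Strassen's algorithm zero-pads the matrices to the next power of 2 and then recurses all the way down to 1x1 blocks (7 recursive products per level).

Matrix multiplication for 532x532 matrices:

Strassen's algorithm requires power-of-2 dimensions. Pad 532x532 to 1024x1024 (next power of 2).

Standard algorithm: 532^3 = 150568768 multiplications
Strassen's algorithm: 7^(log2(1024)) = 7^10 = 282475249 multiplications
Difference: 150568768 - 282475249 = -131906481 (Strassen uses MORE here due to padding overhead — for small or just-over-power-of-2 n, padding can outweigh the per-level savings)

Standard: 150568768 multiplications (532^3). Strassen: 282475249 multiplications (7^10, after padding to 1024x1024). Strassen reduces 8 recursive multiplications to 7 at each level.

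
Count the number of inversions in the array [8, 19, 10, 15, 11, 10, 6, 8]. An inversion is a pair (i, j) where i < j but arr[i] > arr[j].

Finding inversions in [8, 19, 10, 15, 11, 10, 6, 8]:

(0, 6): arr[0]=8 > arr[6]=6
(1, 2): arr[1]=19 > arr[2]=10
(1, 3): arr[1]=19 > arr[3]=15
(1, 4): arr[1]=19 > arr[4]=11
(1, 5): arr[1]=19 > arr[5]=10
(1, 6): arr[1]=19 > arr[6]=6
(1, 7): arr[1]=19 > arr[7]=8
(2, 6): arr[2]=10 > arr[6]=6
(2, 7): arr[2]=10 > arr[7]=8
(3, 4): arr[3]=15 > arr[4]=11
(3, 5): arr[3]=15 > arr[5]=10
(3, 6): arr[3]=15 > arr[6]=6
(3, 7): arr[3]=15 > arr[7]=8
(4, 5): arr[4]=11 > arr[5]=10
(4, 6): arr[4]=11 > arr[6]=6
(4, 7): arr[4]=11 > arr[7]=8
(5, 6): arr[5]=10 > arr[6]=6
(5, 7): arr[5]=10 > arr[7]=8

Total inversions: 18

The array has 18 inversion(s): (0,6), (1,2), (1,3), (1,4), (1,5), (1,6), (1,7), (2,6), (2,7), (3,4), (3,5), (3,6), (3,7), (4,5), (4,6), (4,7), (5,6), (5,7). Each pair (i,j) satisfies i < j and arr[i] > arr[j].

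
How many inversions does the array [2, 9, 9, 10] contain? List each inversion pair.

Finding inversions in [2, 9, 9, 10]:


Total inversions: 0

The array has 0 inversions. It is already sorted.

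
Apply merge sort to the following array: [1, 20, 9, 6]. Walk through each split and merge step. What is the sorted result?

Merge sort trace:

Split: [1, 20, 9, 6] -> [1, 20] and [9, 6]
  Split: [1, 20] -> [1] and [20]
  Merge: [1] + [20] -> [1, 20]
  Split: [9, 6] -> [9] and [6]
  Merge: [9] + [6] -> [6, 9]
Merge: [1, 20] + [6, 9] -> [1, 6, 9, 20]

Final sorted array: [1, 6, 9, 20]

The merge sort proceeds by recursively splitting the array and merging sorted halves.
After all merges, the sorted array is [1, 6, 9, 20].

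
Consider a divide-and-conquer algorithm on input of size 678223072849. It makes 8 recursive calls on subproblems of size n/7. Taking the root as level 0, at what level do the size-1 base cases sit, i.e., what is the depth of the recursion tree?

For divide and conquer with division factor 7:

Problem sizes at each level:
Level 0: 678223072849
Level 1: 96889010407
Level 2: 13841287201
Level 3: 1977326743
Level 4: 282475249
Level 5: 40353607
Level 6: 5764801
Level 7: 823543
Level 8: 117649
Level 9: 16807
Level 10: 2401
Level 11: 343
Level 12: 49
Level 13: 7
Level 14: 1

The root is level 0 and the size-1 base case is level 14 (the tree spans levels 0 through 14, i.e. 15 levels counting the root), so the depth is the number of divisions: log_7(678223072849) = 14

The recursion tree depth is log_7(678223072849) = 14. At each level, the problem size is divided by 7, so it takes 14 divisions to reduce to a base case of size 1. The algorithm makes 8 recursive calls at each level.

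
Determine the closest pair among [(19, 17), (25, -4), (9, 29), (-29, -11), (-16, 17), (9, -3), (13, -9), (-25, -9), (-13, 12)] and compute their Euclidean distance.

Computing all pairwise distances among 9 points:

d((19, 17), (25, -4)) = 21.8403
d((19, 17), (9, 29)) = 15.6205
d((19, 17), (-29, -11)) = 55.5698
d((19, 17), (-16, 17)) = 35.0
d((19, 17), (9, -3)) = 22.3607
d((19, 17), (13, -9)) = 26.6833
d((19, 17), (-25, -9)) = 51.1077
d((19, 17), (-13, 12)) = 32.3883
d((25, -4), (9, 29)) = 36.6742
d((25, -4), (-29, -11)) = 54.4518
d((25, -4), (-16, 17)) = 46.0652
d((25, -4), (9, -3)) = 16.0312
d((25, -4), (13, -9)) = 13.0
d((25, -4), (-25, -9)) = 50.2494
d((25, -4), (-13, 12)) = 41.2311
d((9, 29), (-29, -11)) = 55.1725
d((9, 29), (-16, 17)) = 27.7308
d((9, 29), (9, -3)) = 32.0
d((9, 29), (13, -9)) = 38.2099
d((9, 29), (-25, -9)) = 50.9902
d((9, 29), (-13, 12)) = 27.8029
d((-29, -11), (-16, 17)) = 30.8707
d((-29, -11), (9, -3)) = 38.833
d((-29, -11), (13, -9)) = 42.0476
d((-29, -11), (-25, -9)) = 4.4721 <-- minimum
d((-29, -11), (-13, 12)) = 28.0179
d((-16, 17), (9, -3)) = 32.0156
d((-16, 17), (13, -9)) = 38.9487
d((-16, 17), (-25, -9)) = 27.5136
d((-16, 17), (-13, 12)) = 5.831
d((9, -3), (13, -9)) = 7.2111
d((9, -3), (-25, -9)) = 34.5254
d((9, -3), (-13, 12)) = 26.6271
d((13, -9), (-25, -9)) = 38.0
d((13, -9), (-13, 12)) = 33.4215
d((-25, -9), (-13, 12)) = 24.1868

Closest pair: (-29, -11) and (-25, -9) with distance 4.4721

The closest pair is (-29, -11) and (-25, -9) with Euclidean distance 4.4721. For 9 points, brute-force pairwise comparison is shown above. For large n, the divide-and-conquer algorithm (sort by x, recurse on halves, check the dividing strip) achieves O(n log n).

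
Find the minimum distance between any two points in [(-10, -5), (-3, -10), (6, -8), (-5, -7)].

Computing all pairwise distances among 4 points:

d((-10, -5), (-3, -10)) = 8.6023
d((-10, -5), (6, -8)) = 16.2788
d((-10, -5), (-5, -7)) = 5.3852
d((-3, -10), (6, -8)) = 9.2195
d((-3, -10), (-5, -7)) = 3.6056 <-- minimum
d((6, -8), (-5, -7)) = 11.0454

Closest pair: (-3, -10) and (-5, -7) with distance 3.6056

The closest pair is (-3, -10) and (-5, -7) with Euclidean distance 3.6056. For 4 points, brute-force pairwise comparison is shown above. For large n, the divide-and-conquer algorithm (sort by x, recurse on halves, check the dividing strip) achieves O(n log n).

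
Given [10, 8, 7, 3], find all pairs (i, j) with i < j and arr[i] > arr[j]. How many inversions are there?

Finding inversions in [10, 8, 7, 3]:

(0, 1): arr[0]=10 > arr[1]=8
(0, 2): arr[0]=10 > arr[2]=7
(0, 3): arr[0]=10 > arr[3]=3
(1, 2): arr[1]=8 > arr[2]=7
(1, 3): arr[1]=8 > arr[3]=3
(2, 3): arr[2]=7 > arr[3]=3

Total inversions: 6

The array has 6 inversion(s): (0,1), (0,2), (0,3), (1,2), (1,3), (2,3). Each pair (i,j) satisfies i < j and arr[i] > arr[j].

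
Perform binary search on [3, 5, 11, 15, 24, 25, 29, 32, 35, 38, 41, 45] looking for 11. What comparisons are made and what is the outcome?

Binary search for 11 in [3, 5, 11, 15, 24, 25, 29, 32, 35, 38, 41, 45]:

lo=0, hi=11, mid=5, arr[mid]=25 -> 25 > 11, search left half
lo=0, hi=4, mid=2, arr[mid]=11 -> Found target at index 2!

Binary search finds 11 at index 2 after 2 comparisons. The search repeatedly halves the search space by comparing with the middle element.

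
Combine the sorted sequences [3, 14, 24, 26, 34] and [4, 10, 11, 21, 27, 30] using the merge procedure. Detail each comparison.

Merging process:

Compare 3 vs 4: take 3 from left. Merged: [3]
Compare 14 vs 4: take 4 from right. Merged: [3, 4]
Compare 14 vs 10: take 10 from right. Merged: [3, 4, 10]
Compare 14 vs 11: take 11 from right. Merged: [3, 4, 10, 11]
Compare 14 vs 21: take 14 from left. Merged: [3, 4, 10, 11, 14]
Compare 24 vs 21: take 21 from right. Merged: [3, 4, 10, 11, 14, 21]
Compare 24 vs 27: take 24 from left. Merged: [3, 4, 10, 11, 14, 21, 24]
Compare 26 vs 27: take 26 from left. Merged: [3, 4, 10, 11, 14, 21, 24, 26]
Compare 34 vs 27: take 27 from right. Merged: [3, 4, 10, 11, 14, 21, 24, 26, 27]
Compare 34 vs 30: take 30 from right. Merged: [3, 4, 10, 11, 14, 21, 24, 26, 27, 30]
Append remaining from left: [34]. Merged: [3, 4, 10, 11, 14, 21, 24, 26, 27, 30, 34]

Final merged array: [3, 4, 10, 11, 14, 21, 24, 26, 27, 30, 34]
Total comparisons: 10

The merged array is [3, 4, 10, 11, 14, 21, 24, 26, 27, 30, 34], requiring 10 comparisons. The merge step runs in O(n) time where n is the total number of elements.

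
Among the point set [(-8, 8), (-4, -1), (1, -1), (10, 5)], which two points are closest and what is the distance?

Computing all pairwise distances among 4 points:

d((-8, 8), (-4, -1)) = 9.8489
d((-8, 8), (1, -1)) = 12.7279
d((-8, 8), (10, 5)) = 18.2483
d((-4, -1), (1, -1)) = 5.0 <-- minimum
d((-4, -1), (10, 5)) = 15.2315
d((1, -1), (10, 5)) = 10.8167

Closest pair: (-4, -1) and (1, -1) with distance 5.0

The closest pair is (-4, -1) and (1, -1) with Euclidean distance 5.0. For 4 points, brute-force pairwise comparison is shown above. For large n, the divide-and-conquer algorithm (sort by x, recurse on halves, check the dividing strip) achieves O(n log n).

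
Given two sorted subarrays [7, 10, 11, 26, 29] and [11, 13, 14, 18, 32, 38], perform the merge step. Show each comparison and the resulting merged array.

Merging process:

Compare 7 vs 11: take 7 from left. Merged: [7]
Compare 10 vs 11: take 10 from left. Merged: [7, 10]
Compare 11 vs 11: take 11 from left. Merged: [7, 10, 11]
Compare 26 vs 11: take 11 from right. Merged: [7, 10, 11, 11]
Compare 26 vs 13: take 13 from right. Merged: [7, 10, 11, 11, 13]
Compare 26 vs 14: take 14 from right. Merged: [7, 10, 11, 11, 13, 14]
Compare 26 vs 18: take 18 from right. Merged: [7, 10, 11, 11, 13, 14, 18]
Compare 26 vs 32: take 26 from left. Merged: [7, 10, 11, 11, 13, 14, 18, 26]
Compare 29 vs 32: take 29 from left. Merged: [7, 10, 11, 11, 13, 14, 18, 26, 29]
Append remaining from right: [32, 38]. Merged: [7, 10, 11, 11, 13, 14, 18, 26, 29, 32, 38]

Final merged array: [7, 10, 11, 11, 13, 14, 18, 26, 29, 32, 38]
Total comparisons: 9

The merged array is [7, 10, 11, 11, 13, 14, 18, 26, 29, 32, 38], requiring 9 comparisons. The merge step runs in O(n) time where n is the total number of elements.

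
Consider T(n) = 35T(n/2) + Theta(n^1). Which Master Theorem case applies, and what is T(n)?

Master Theorem for T(n) = 35T(n/2) + O(n^1):

a = 35, b = 2, c = 1
log_b(a) = log_2(35) = 5.1293

Case 1: c = 1 < log_2(35) = 5.1293
T(n) = O(n^(log_2 35))

For T(n) = 35T(n/2) + O(n^1): log_2(35) = 5.1293. This is Case 1 of the Master Theorem (c < log_b(a), work dominated by leaves), giving O(n^(log_2 35)).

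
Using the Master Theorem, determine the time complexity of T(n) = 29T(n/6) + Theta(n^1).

Master Theorem for T(n) = 29T(n/6) + O(n^1):

a = 29, b = 6, c = 1
log_b(a) = log_6(29) = 1.8793

Case 1: c = 1 < log_6(29) = 1.8793
T(n) = O(n^(log_6 29))

For T(n) = 29T(n/6) + O(n^1): log_6(29) = 1.8793. This is Case 1 of the Master Theorem (c < log_b(a), work dominated by leaves), giving O(n^(log_6 29)).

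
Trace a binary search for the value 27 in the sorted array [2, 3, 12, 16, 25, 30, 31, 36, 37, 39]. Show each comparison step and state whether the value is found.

Binary search for 27 in [2, 3, 12, 16, 25, 30, 31, 36, 37, 39]:

lo=0, hi=9, mid=4, arr[mid]=25 -> 25 < 27, search right half
lo=5, hi=9, mid=7, arr[mid]=36 -> 36 > 27, search left half
lo=5, hi=6, mid=5, arr[mid]=30 -> 30 > 27, search left half
lo=5 > hi=4, target 27 not found

Binary search determines that 27 is not in the array after 3 comparisons. The search space was exhausted without finding the target.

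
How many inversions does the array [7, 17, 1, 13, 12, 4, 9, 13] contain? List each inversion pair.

Finding inversions in [7, 17, 1, 13, 12, 4, 9, 13]:

(0, 2): arr[0]=7 > arr[2]=1
(0, 5): arr[0]=7 > arr[5]=4
(1, 2): arr[1]=17 > arr[2]=1
(1, 3): arr[1]=17 > arr[3]=13
(1, 4): arr[1]=17 > arr[4]=12
(1, 5): arr[1]=17 > arr[5]=4
(1, 6): arr[1]=17 > arr[6]=9
(1, 7): arr[1]=17 > arr[7]=13
(3, 4): arr[3]=13 > arr[4]=12
(3, 5): arr[3]=13 > arr[5]=4
(3, 6): arr[3]=13 > arr[6]=9
(4, 5): arr[4]=12 > arr[5]=4
(4, 6): arr[4]=12 > arr[6]=9

Total inversions: 13

The array has 13 inversion(s): (0,2), (0,5), (1,2), (1,3), (1,4), (1,5), (1,6), (1,7), (3,4), (3,5), (3,6), (4,5), (4,6). Each pair (i,j) satisfies i < j and arr[i] > arr[j].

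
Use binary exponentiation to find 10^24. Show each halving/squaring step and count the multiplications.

Computing 10^24 by squaring (build up from 10^1; each line after the first costs one multiplication):

10^1 = 10
10^2 = (10^1)^2 = 10^2 = 100
10^3 = 10 * 10^2 = 10 * 100 = 1000
10^6 = (10^3)^2 = 1000^2 = 1000000
10^12 = (10^6)^2 = 1000000^2 = 1000000000000
10^24 = (10^12)^2 = 1000000000000^2 = 1000000000000000000000000

Result: 1000000000000000000000000
Multiplications needed: 5 (5 lines after 10^1)

10^24 = 1000000000000000000000000. Using exponentiation by squaring, this requires 5 multiplications. The key idea: if the exponent is even, square the half-power; if odd, multiply by the base once.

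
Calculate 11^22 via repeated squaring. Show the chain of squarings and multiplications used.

Computing 11^22 by squaring (build up from 11^1; each line after the first costs one multiplication):

11^1 = 11
11^2 = (11^1)^2 = 11^2 = 121
11^4 = (11^2)^2 = 121^2 = 14641
11^5 = 11 * 11^4 = 11 * 14641 = 161051
11^10 = (11^5)^2 = 161051^2 = 25937424601
11^11 = 11 * 11^10 = 11 * 25937424601 = 285311670611
11^22 = (11^11)^2 = 285311670611^2 = 81402749386839761113321

Result: 81402749386839761113321
Multiplications needed: 6 (6 lines after 11^1)

11^22 = 81402749386839761113321. Using exponentiation by squaring, this requires 6 multiplications. The key idea: if the exponent is even, square the half-power; if odd, multiply by the base once.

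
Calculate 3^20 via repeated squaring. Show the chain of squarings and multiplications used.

Computing 3^20 by squaring (build up from 3^1; each line after the first costs one multiplication):

3^1 = 3
3^2 = (3^1)^2 = 3^2 = 9
3^4 = (3^2)^2 = 9^2 = 81
3^5 = 3 * 3^4 = 3 * 81 = 243
3^10 = (3^5)^2 = 243^2 = 59049
3^20 = (3^10)^2 = 59049^2 = 3486784401

Result: 3486784401
Multiplications needed: 5 (5 lines after 3^1)

3^20 = 3486784401. Using exponentiation by squaring, this requires 5 multiplications. The key idea: if the exponent is even, square the half-power; if odd, multiply by the base once.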